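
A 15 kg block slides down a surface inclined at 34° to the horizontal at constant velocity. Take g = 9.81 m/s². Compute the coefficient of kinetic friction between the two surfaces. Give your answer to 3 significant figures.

0.675

At constant velocity the net force along the incline is zero: mg sin 34° = μ mg cos 34°.
So μ = tan 34° = 0.5592 / 0.8290 = 0.6745.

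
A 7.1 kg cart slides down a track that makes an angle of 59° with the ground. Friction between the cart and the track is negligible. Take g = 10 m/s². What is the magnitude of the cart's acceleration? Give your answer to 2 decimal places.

Resolving the weight along the incline: the component pulling the cart down the slope is mg sin 59° = 7.1 × 10 × 0.8572 = 60.861 N, and the normal force is N = mg cos 59° = 7.1 × 10 × 0.5150 = 36.565 N.
With no friction the net force along the incline is 60.861 N, so a = g sin 59° = 60.861 / 7.1 = 8.5720 m/s².

8.57 m/s²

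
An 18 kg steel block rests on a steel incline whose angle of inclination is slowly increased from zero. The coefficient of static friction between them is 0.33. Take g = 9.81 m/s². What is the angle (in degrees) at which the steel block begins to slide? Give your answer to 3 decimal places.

18.263°

At the threshold of sliding, static friction is at its maximum μ_s N and exactly balances the weight component along the incline: mg sin θ = μ_s mg cos θ.
Hence tan θ = μ_s = 0.33, so θ = arctan(0.33) = 18.2629°.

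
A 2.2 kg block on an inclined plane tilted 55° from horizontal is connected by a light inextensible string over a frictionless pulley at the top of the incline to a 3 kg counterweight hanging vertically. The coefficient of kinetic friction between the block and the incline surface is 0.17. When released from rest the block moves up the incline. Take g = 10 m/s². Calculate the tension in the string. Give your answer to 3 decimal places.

For the block on the incline: the weight component along the slope is m₁g sin 55° = 2.2 × 10 × 0.8192 = 18.022 N and the normal force is N = m₁g cos 55° = 12.619 N.
Kinetic friction opposes the block's motion up the incline: f = μN = 0.17 × 12.619 = 2.145 N acting down the slope.
Newton's second law for the block (up-slope positive): T − 18.022 − 2.145 = 2.2 a. For the hanging counterweight (downward positive): 3 × 10 − T = 3 a.
Adding the two equations eliminates T: 9.833 = 5.2 a, so a = 1.8910 m/s².
Then from the hanging counterweight's equation, T = 3 × (10 − 1.8910) = 24.327 N.

24.327 N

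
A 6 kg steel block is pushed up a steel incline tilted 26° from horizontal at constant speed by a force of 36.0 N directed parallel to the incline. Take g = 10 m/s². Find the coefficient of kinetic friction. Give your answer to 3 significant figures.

0.180

At constant speed ΣF = 0 along the incline. The applied 36.0 N acts up the slope; the weight component mg sin 26° = 26.302 N and kinetic friction μN both act down the slope.
So 36.0 = 26.302 + μ × 53.928, giving μ = (36.0 − 26.302) / 53.928 = 0.1798.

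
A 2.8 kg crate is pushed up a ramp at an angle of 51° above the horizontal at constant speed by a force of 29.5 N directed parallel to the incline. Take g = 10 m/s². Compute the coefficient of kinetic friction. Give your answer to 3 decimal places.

0.439

At constant speed ΣF = 0 along the incline. The applied 29.5 N acts up the slope; the weight component mg sin 51° = 21.760 N and kinetic friction μN both act down the slope.
So 29.5 = 21.760 + μ × 17.621, giving μ = (29.5 − 21.760) / 17.621 = 0.4392.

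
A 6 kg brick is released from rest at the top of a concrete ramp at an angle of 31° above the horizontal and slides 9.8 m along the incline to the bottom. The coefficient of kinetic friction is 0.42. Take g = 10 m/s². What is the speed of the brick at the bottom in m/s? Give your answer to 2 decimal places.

The weight component along the incline is mg sin 31° = 30.902 N and the normal force is N = mg cos 31° = 51.430 N.
Friction up the slope is f = μN = 0.42 × 51.430 = 21.601 N, so the net downslope force is 30.902 − 21.601 = 9.301 N and a = 9.301 / 6 = 1.5502 m/s².
Starting from rest over a distance of 9.8 m, v² = 2aL = 2 × 1.5502 × 9.8 = 30.3839, so v = 5.5122 m/s.

5.51 m/s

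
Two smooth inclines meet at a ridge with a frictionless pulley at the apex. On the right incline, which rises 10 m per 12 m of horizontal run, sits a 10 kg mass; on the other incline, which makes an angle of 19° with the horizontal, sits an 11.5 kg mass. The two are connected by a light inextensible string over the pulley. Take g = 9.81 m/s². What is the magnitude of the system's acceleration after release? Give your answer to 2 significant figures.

Resolve each weight along its own incline: the 10 kg mass has component 10 × 9.81 × sin 39.81° = 62.802 N down its slope, and the 11.5 kg mass has 11.5 × 9.81 × sin 19° = 36.729 N down its slope.
The 10 kg side's 62.802 N exceeds the other side's 36.729 N, so that mass slides down and the 11.5 kg mass slides up. Taking that direction as positive, Newton's second law for the whole system gives 62.802 − 36.729 = (10 + 11.5) a, so a = 26.073 / 21.5 = 1.2127 m/s².

1.2 m/s²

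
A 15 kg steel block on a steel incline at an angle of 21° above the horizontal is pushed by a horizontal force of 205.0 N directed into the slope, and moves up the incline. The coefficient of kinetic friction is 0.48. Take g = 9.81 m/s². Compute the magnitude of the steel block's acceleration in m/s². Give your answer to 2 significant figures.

The horizontal push has components F cos 21° = 205.0 × 0.9336 = 191.388 N up the incline and F sin 21° = 205.0 × 0.3584 = 73.472 N pressing into the surface.
The normal force is therefore N = mg cos 21° + F sin 21° = 137.379 + 73.472 = 210.851 N, and kinetic friction down the slope is μN = 0.48 × 210.851 = 101.208 N.
Along the incline: F cos 21° − mg sin 21° − μN = ma, so 191.388 − 52.739 − 101.208 = 15 a, giving a = 2.4961 m/s².

2.5 m/s²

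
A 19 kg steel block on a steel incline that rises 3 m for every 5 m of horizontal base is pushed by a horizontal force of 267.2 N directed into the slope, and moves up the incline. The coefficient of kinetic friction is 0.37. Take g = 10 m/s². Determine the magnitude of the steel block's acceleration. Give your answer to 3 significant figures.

The horizontal push has components F cos 30.96° = 267.2 × 0.8575 = 229.124 N up the incline and F sin 30.96° = 267.2 × 0.5145 = 137.474 N pressing into the surface.
The normal force is therefore N = mg cos 30.96° + F sin 30.96° = 162.925 + 137.474 = 300.399 N, and kinetic friction down the slope is μN = 0.37 × 300.399 = 111.148 N.
Along the incline: F cos 30.96° − mg sin 30.96° − μN = ma, so 229.124 − 97.755 − 111.148 = 19 a, giving a = 1.0643 m/s².

1.06 m/s²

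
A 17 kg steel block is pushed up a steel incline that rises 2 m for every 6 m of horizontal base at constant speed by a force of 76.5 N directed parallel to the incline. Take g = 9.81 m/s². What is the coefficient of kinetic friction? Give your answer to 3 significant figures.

At constant speed ΣF = 0 along the incline. The applied 76.5 N acts up the slope; the weight component mg sin 18.43° = 52.737 N and kinetic friction μN both act down the slope.
So 76.5 = 52.737 + μ × 158.212, giving μ = (76.5 − 52.737) / 158.212 = 0.1502.

0.150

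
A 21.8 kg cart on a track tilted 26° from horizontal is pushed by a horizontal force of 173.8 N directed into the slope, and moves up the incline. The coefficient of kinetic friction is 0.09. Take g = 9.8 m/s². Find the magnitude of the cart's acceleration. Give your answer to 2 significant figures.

1.8 m/s²

The horizontal push has components F cos 26° = 173.8 × 0.8988 = 156.211 N up the incline and F sin 26° = 173.8 × 0.4384 = 76.194 N pressing into the surface.
The normal force is therefore N = mg cos 26° + F sin 26° = 192.020 + 76.194 = 268.214 N, and kinetic friction down the slope is μN = 0.09 × 268.214 = 24.139 N.
Along the incline: F cos 26° − mg sin 26° − μN = ma, so 156.211 − 93.660 − 24.139 = 21.8 a, giving a = 1.7620 m/s².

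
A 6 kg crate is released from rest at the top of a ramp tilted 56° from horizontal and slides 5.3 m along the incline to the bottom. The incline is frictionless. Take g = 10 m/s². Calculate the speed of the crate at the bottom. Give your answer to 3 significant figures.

9.37 m/s

The weight component along the incline is mg sin 56° = 49.742 N and the normal force is N = mg cos 56° = 33.552 N.
With no friction, a = g sin 56° = 8.2904 m/s².
Starting from rest over a distance of 5.3 m, v² = 2aL = 2 × 8.2904 × 5.3 = 87.8782, so v = 9.3743 m/s.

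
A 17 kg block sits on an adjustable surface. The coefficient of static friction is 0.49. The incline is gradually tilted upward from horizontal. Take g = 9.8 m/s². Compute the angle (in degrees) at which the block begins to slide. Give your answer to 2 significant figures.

At the threshold of sliding, static friction is at its maximum μ_s N and exactly balances the weight component along the incline: mg sin θ = μ_s mg cos θ.
Hence tan θ = μ_s = 0.49, so θ = arctan(0.49) = 26.1049°.

26°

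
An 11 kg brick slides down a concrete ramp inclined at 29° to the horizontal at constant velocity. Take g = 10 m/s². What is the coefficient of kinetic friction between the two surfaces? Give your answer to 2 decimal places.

At constant velocity the net force along the incline is zero: mg sin 29° = μ mg cos 29°.
So μ = tan 29° = 0.4848 / 0.8746 = 0.5543.

0.55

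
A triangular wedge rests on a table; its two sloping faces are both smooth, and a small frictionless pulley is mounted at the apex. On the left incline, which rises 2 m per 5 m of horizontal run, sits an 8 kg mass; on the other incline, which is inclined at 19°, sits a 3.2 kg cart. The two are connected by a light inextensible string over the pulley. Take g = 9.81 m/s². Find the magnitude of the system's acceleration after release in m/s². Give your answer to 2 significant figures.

1.7 m/s²

Resolve each weight along its own incline: the 8 kg mass has component 8 × 9.81 × sin 21.80° = 29.147 N down its slope, and the 3.2 kg mass has 3.2 × 9.81 × sin 19° = 10.220 N down its slope.
The 8 kg side's 29.147 N exceeds the other side's 10.220 N, so that mass slides down and the 3.2 kg mass slides up. Taking that direction as positive, Newton's second law for the whole system gives 29.147 − 10.220 = (8 + 3.2) a, so a = 18.927 / 11.2 = 1.6899 m/s².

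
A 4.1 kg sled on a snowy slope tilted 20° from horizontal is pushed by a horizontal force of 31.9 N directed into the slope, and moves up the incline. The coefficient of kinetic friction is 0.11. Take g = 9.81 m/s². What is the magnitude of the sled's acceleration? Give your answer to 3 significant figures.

2.65 m/s²

The horizontal push has components F cos 20° = 31.9 × 0.9397 = 29.976 N up the incline and F sin 20° = 31.9 × 0.3420 = 10.910 N pressing into the surface.
The normal force is therefore N = mg cos 20° + F sin 20° = 37.796 + 10.910 = 48.706 N, and kinetic friction down the slope is μN = 0.11 × 48.706 = 5.358 N.
Along the incline: F cos 20° − mg sin 20° − μN = ma, so 29.976 − 13.756 − 5.358 = 4.1 a, giving a = 2.6493 m/s².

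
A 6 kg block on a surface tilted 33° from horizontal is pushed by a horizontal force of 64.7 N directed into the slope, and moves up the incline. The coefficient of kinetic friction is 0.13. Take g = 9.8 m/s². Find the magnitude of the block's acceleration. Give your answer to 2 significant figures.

The horizontal push has components F cos 33° = 64.7 × 0.8387 = 54.264 N up the incline and F sin 33° = 64.7 × 0.5446 = 35.236 N pressing into the surface.
The normal force is therefore N = mg cos 33° + F sin 33° = 49.316 + 35.236 = 84.552 N, and kinetic friction down the slope is μN = 0.13 × 84.552 = 10.992 N.
Along the incline: F cos 33° − mg sin 33° − μN = ma, so 54.264 − 32.022 − 10.992 = 6 a, giving a = 1.8750 m/s².

1.9 m/s²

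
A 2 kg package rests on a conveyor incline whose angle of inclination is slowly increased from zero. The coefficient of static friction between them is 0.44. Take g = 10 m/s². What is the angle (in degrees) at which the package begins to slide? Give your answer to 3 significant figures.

At the threshold of sliding, static friction is at its maximum μ_s N and exactly balances the weight component along the incline: mg sin θ = μ_s mg cos θ.
Hence tan θ = μ_s = 0.44, so θ = arctan(0.44) = 23.7495°.

23.7°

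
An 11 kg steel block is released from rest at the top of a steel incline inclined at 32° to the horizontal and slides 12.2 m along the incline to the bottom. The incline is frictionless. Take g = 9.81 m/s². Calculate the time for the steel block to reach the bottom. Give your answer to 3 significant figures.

2.17 s

The weight component along the incline is mg sin 32° = 57.184 N and the normal force is N = mg cos 32° = 91.513 N.
With no friction, a = g sin 32° = 5.1985 m/s².
Starting from rest, L = ½at², so t = √(2L/a) = √(2 × 12.2 / 5.1985) = 2.1665 s.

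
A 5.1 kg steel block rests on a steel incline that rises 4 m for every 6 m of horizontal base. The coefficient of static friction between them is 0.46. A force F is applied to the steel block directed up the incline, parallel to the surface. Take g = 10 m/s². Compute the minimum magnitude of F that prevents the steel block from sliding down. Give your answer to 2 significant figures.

The normal force is N = mg cos 33.69° = 42.435 N. With F at its minimum the steel block is on the verge of sliding down, so static friction is at its maximum μ_s N = 0.46 × 42.435 = 19.520 N and acts up the slope.
Equilibrium along the incline: F + μ_s N = mg sin 33.69°, so F = 28.290 − 19.520 = 8.770 N.

8.8 N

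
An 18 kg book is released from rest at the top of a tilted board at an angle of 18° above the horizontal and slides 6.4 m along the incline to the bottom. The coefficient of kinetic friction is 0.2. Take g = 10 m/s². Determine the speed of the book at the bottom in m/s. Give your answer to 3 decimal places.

The weight component along the incline is mg sin 18° = 55.623 N and the normal force is N = mg cos 18° = 171.190 N.
Friction up the slope is f = μN = 0.2 × 171.190 = 34.238 N, so the net downslope force is 55.623 − 34.238 = 21.385 N and a = 21.385 / 18 = 1.1881 m/s².
Starting from rest over a distance of 6.4 m, v² = 2aL = 2 × 1.1881 × 6.4 = 15.2077, so v = 3.8997 m/s.

3.900 m/s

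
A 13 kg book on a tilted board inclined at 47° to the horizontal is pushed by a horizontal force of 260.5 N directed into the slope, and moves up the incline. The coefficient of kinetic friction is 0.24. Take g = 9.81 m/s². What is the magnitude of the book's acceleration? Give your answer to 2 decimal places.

The horizontal push has components F cos 47° = 260.5 × 0.6820 = 177.661 N up the incline and F sin 47° = 260.5 × 0.7314 = 190.530 N pressing into the surface.
The normal force is therefore N = mg cos 47° + F sin 47° = 86.975 + 190.530 = 277.505 N, and kinetic friction down the slope is μN = 0.24 × 277.505 = 66.601 N.
Along the incline: F cos 47° − mg sin 47° − μN = ma, so 177.661 − 93.275 − 66.601 = 13 a, giving a = 1.3681 m/s².

1.37 m/s²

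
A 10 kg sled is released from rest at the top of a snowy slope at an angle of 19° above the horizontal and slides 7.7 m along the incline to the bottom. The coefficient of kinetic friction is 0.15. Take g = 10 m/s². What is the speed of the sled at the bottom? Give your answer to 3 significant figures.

The weight component along the incline is mg sin 19° = 32.557 N and the normal force is N = mg cos 19° = 94.552 N.
Friction up the slope is f = μN = 0.15 × 94.552 = 14.183 N, so the net downslope force is 32.557 − 14.183 = 18.374 N and a = 18.374 / 10 = 1.8374 m/s².
Starting from rest over a distance of 7.7 m, v² = 2aL = 2 × 1.8374 × 7.7 = 28.2960, so v = 5.3194 m/s.

5.32 m/s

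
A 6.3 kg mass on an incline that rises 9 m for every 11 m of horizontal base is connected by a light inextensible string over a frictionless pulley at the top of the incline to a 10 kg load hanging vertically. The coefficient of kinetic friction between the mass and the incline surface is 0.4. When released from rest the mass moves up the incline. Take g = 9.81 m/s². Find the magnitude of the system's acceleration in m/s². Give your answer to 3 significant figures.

2.44 m/s²

For the mass on the incline: the weight component along the slope is m₁g sin 39.29° = 6.3 × 9.81 × 0.6332 = 39.134 N and the normal force is N = m₁g cos 39.29° = 47.833 N.
Kinetic friction opposes the mass's motion up the incline: f = μN = 0.4 × 47.833 = 19.133 N acting down the slope.
Newton's second law for the mass (up-slope positive): T − 39.134 − 19.133 = 6.3 a. For the hanging load (downward positive): 10 × 9.81 − T = 10 a.
Adding the two equations eliminates T: 39.833 = 16.3 a, so a = 2.4437 m/s².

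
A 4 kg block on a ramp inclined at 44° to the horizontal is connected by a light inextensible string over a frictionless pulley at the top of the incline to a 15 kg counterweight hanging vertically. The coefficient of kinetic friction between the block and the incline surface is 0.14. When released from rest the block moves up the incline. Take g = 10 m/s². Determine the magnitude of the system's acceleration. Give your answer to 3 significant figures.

For the block on the incline: the weight component along the slope is m₁g sin 44° = 4 × 10 × 0.6947 = 27.788 N and the normal force is N = m₁g cos 44° = 28.774 N.
Kinetic friction opposes the block's motion up the incline: f = μN = 0.14 × 28.774 = 4.028 N acting down the slope.
Newton's second law for the block (up-slope positive): T − 27.788 − 4.028 = 4 a. For the hanging counterweight (downward positive): 15 × 10 − T = 15 a.
Adding the two equations eliminates T: 118.184 = 19 a, so a = 6.2202 m/s².

6.22 m/s²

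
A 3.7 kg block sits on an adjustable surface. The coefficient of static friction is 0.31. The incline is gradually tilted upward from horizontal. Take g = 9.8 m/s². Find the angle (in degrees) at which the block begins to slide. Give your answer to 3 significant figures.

17.2°

At the threshold of sliding, static friction is at its maximum μ_s N and exactly balances the weight component along the incline: mg sin θ = μ_s mg cos θ.
Hence tan θ = μ_s = 0.31, so θ = arctan(0.31) = 17.2234°.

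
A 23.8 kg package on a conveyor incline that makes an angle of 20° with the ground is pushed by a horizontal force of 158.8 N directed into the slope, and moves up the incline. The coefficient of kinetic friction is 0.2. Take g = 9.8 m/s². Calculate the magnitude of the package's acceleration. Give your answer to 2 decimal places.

0.62 m/s²

The horizontal push has components F cos 20° = 158.8 × 0.9397 = 149.224 N up the incline and F sin 20° = 158.8 × 0.3420 = 54.310 N pressing into the surface.
The normal force is therefore N = mg cos 20° + F sin 20° = 219.176 + 54.310 = 273.486 N, and kinetic friction down the slope is μN = 0.2 × 273.486 = 54.697 N.
Along the incline: F cos 20° − mg sin 20° − μN = ma, so 149.224 − 79.768 − 54.697 = 23.8 a, giving a = 0.6201 m/s².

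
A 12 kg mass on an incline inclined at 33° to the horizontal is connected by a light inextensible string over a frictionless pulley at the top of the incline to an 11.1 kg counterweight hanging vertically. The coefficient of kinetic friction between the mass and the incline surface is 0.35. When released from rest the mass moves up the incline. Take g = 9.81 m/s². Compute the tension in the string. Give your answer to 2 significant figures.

For the mass on the incline: the weight component along the slope is m₁g sin 33° = 12 × 9.81 × 0.5446 = 64.110 N and the normal force is N = m₁g cos 33° = 98.728 N.
Kinetic friction opposes the mass's motion up the incline: f = μN = 0.35 × 98.728 = 34.555 N acting down the slope.
Newton's second law for the mass (up-slope positive): T − 64.110 − 34.555 = 12 a. For the hanging counterweight (downward positive): 11.1 × 9.81 − T = 11.1 a.
Adding the two equations eliminates T: 10.226 = 23.1 a, so a = 0.4427 m/s².
Then from the hanging counterweight's equation, T = 11.1 × (9.81 − 0.4427) = 103.977 N.

100 N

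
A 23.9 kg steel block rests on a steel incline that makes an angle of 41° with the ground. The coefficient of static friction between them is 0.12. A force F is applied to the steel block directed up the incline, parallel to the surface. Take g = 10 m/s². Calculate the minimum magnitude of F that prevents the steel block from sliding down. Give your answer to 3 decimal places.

The normal force is N = mg cos 41° = 180.376 N. With F at its minimum the steel block is on the verge of sliding down, so static friction is at its maximum μ_s N = 0.12 × 180.376 = 21.645 N and acts up the slope.
Equilibrium along the incline: F + μ_s N = mg sin 41°, so F = 156.798 − 21.645 = 135.153 N.

135.153 N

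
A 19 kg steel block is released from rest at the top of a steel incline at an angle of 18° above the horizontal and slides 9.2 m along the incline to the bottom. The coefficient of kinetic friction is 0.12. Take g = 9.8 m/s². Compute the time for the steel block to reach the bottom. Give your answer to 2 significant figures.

The weight component along the incline is mg sin 18° = 57.539 N and the normal force is N = mg cos 18° = 177.087 N.
Friction up the slope is f = μN = 0.12 × 177.087 = 21.250 N, so the net downslope force is 57.539 − 21.250 = 36.289 N and a = 36.289 / 19 = 1.9099 m/s².
Starting from rest, L = ½at², so t = √(2L/a) = √(2 × 9.2 / 1.9099) = 3.1039 s.

3.1 s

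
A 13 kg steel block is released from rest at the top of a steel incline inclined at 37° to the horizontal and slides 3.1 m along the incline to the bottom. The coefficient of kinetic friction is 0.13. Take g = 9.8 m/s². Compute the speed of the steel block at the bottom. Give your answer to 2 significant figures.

The weight component along the incline is mg sin 37° = 76.671 N and the normal force is N = mg cos 37° = 101.746 N.
Friction up the slope is f = μN = 0.13 × 101.746 = 13.227 N, so the net downslope force is 76.671 − 13.227 = 63.444 N and a = 63.444 / 13 = 4.8803 m/s².
Starting from rest over a distance of 3.1 m, v² = 2aL = 2 × 4.8803 × 3.1 = 30.2579, so v = 5.5007 m/s.

5.5 m/s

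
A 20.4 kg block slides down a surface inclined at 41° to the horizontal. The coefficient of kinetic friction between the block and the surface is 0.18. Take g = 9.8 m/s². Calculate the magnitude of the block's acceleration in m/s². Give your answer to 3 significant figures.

Resolving the weight along the incline: the component pulling the block down the slope is mg sin 41° = 20.4 × 9.8 × 0.6561 = 131.168 N, and the normal force is N = mg cos 41° = 20.4 × 9.8 × 0.7547 = 150.880 N.
Kinetic friction acts up the slope with magnitude f = μN = 0.18 × 150.880 = 27.158 N.
Net force along the incline is 131.168 − 27.158 = 104.010 N, so a = 104.010 / 20.4 = 5.0985 m/s².

5.10 m/s²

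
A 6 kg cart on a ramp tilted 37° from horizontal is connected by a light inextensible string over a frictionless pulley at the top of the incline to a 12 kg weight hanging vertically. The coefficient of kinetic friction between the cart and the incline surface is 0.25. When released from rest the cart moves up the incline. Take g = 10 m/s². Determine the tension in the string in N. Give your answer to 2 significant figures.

72 N

For the cart on the incline: the weight component along the slope is m₁g sin 37° = 6 × 10 × 0.6018 = 36.108 N and the normal force is N = m₁g cos 37° = 47.918 N.
Kinetic friction opposes the cart's motion up the incline: f = μN = 0.25 × 47.918 = 11.979 N acting down the slope.
Newton's second law for the cart (up-slope positive): T − 36.108 − 11.979 = 6 a. For the hanging weight (downward positive): 12 × 10 − T = 12 a.
Adding the two equations eliminates T: 71.913 = 18 a, so a = 3.9952 m/s².
Then from the hanging weight's equation, T = 12 × (10 − 3.9952) = 72.058 N.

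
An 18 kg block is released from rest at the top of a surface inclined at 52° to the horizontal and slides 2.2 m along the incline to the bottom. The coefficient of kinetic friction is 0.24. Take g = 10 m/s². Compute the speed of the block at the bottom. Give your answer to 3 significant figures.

5.31 m/s

The weight component along the incline is mg sin 52° = 141.842 N and the normal force is N = mg cos 52° = 110.819 N.
Friction up the slope is f = μN = 0.24 × 110.819 = 26.597 N, so the net downslope force is 141.842 − 26.597 = 115.245 N and a = 115.245 / 18 = 6.4025 m/s².
Starting from rest over a distance of 2.2 m, v² = 2aL = 2 × 6.4025 × 2.2 = 28.1710, so v = 5.3076 m/s.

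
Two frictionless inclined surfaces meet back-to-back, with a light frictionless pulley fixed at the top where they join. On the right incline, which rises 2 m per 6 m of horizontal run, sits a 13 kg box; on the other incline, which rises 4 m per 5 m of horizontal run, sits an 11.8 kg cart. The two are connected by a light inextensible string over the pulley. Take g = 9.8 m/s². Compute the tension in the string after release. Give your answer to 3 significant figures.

57.0 N

Resolve each weight along its own incline: the 13 kg mass has component 13 × 9.8 × sin 18.43° = 40.287 N down its slope, and the 11.8 kg mass has 11.8 × 9.8 × sin 38.66° = 72.240 N down its slope.
The 11.8 kg side's 72.240 N exceeds the other side's 40.287 N, so that mass slides down and the 13 kg mass slides up. Taking that direction as positive, Newton's second law for the whole system gives 72.240 − 40.287 = (13 + 11.8) a, so a = 31.953 / 24.8 = 1.2884 m/s².
For the 13 kg mass (up-slope positive): T − 40.287 = 13 × 1.2884, so T = 57.036 N.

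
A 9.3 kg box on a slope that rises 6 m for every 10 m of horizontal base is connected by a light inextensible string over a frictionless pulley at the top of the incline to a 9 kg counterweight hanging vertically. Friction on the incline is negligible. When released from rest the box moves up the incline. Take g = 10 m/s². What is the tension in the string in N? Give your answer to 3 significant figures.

69.3 N

For the box on the incline: the weight component along the slope is m₁g sin 30.96° = 9.3 × 10 × 0.5145 = 47.848 N and the normal force is N = m₁g cos 30.96° = 79.747 N.
Newton's second law for the box (up-slope positive): T − 47.848 = 9.3 a. For the hanging counterweight (downward positive): 9 × 10 − T = 9 a.
Adding the two equations eliminates T: 42.152 = 18.3 a, so a = 2.3034 m/s².
Then from the hanging counterweight's equation, T = 9 × (10 − 2.3034) = 69.269 N.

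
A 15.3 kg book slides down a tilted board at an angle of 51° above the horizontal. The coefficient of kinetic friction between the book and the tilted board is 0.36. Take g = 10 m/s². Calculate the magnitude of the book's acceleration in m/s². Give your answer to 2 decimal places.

5.51 m/s²

Resolving the weight along the incline: the component pulling the book down the slope is mg sin 51° = 15.3 × 10 × 0.7771 = 118.896 N, and the normal force is N = mg cos 51° = 15.3 × 10 × 0.6293 = 96.283 N.
Kinetic friction acts up the slope with magnitude f = μN = 0.36 × 96.283 = 34.662 N.
Net force along the incline is 118.896 − 34.662 = 84.234 N, so a = 84.234 / 15.3 = 5.5055 m/s².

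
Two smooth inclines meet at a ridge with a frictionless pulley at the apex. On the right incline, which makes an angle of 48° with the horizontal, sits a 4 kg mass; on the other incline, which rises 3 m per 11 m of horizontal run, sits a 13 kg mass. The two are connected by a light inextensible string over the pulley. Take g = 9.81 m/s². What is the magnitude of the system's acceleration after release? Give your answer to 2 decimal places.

0.26 m/s²

Resolve each weight along its own incline: the 4 kg mass has component 4 × 9.81 × sin 48° = 29.161 N down its slope, and the 13 kg mass has 13 × 9.81 × sin 15.26° = 33.555 N down its slope.
The 13 kg side's 33.555 N exceeds the other side's 29.161 N, so that mass slides down and the 4 kg mass slides up. Taking that direction as positive, Newton's second law for the whole system gives 33.555 − 29.161 = (4 + 13) a, so a = 4.394 / 17 = 0.2585 m/s².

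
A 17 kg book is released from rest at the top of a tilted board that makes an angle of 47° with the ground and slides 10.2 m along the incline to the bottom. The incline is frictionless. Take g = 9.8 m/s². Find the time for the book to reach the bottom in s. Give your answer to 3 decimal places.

The weight component along the incline is mg sin 47° = 121.844 N and the normal force is N = mg cos 47° = 113.621 N.
With no friction, a = g sin 47° = 7.1673 m/s².
Starting from rest, L = ½at², so t = √(2L/a) = √(2 × 10.2 / 7.1673) = 1.6871 s.

1.687 s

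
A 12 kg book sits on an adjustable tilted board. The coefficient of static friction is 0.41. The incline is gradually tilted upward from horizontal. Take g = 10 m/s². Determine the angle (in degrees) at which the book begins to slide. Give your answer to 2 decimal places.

22.29°

At the threshold of sliding, static friction is at its maximum μ_s N and exactly balances the weight component along the incline: mg sin θ = μ_s mg cos θ.
Hence tan θ = μ_s = 0.41, so θ = arctan(0.41) = 22.2936°.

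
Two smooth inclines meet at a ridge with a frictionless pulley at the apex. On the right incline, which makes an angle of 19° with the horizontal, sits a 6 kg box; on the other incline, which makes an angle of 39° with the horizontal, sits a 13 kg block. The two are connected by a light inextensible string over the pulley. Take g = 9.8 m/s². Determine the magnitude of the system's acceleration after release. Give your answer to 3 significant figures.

3.21 m/s²

Resolve each weight along its own incline: the 6 kg mass has component 6 × 9.8 × sin 19° = 19.143 N down its slope, and the 13 kg mass has 13 × 9.8 × sin 39° = 80.175 N down its slope.
The 13 kg side's 80.175 N exceeds the other side's 19.143 N, so that mass slides down and the 6 kg mass slides up. Taking that direction as positive, Newton's second law for the whole system gives 80.175 − 19.143 = (6 + 13) a, so a = 61.032 / 19 = 3.2122 m/s².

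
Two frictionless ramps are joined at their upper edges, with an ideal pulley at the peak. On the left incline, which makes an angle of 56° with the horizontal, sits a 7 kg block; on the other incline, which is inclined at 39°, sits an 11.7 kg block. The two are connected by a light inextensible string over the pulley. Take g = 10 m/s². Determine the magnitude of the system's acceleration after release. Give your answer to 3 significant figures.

0.834 m/s²

Resolve each weight along its own incline: the 7 kg mass has component 7 × 10 × sin 56° = 58.033 N down its slope, and the 11.7 kg mass has 11.7 × 10 × sin 39° = 73.630 N down its slope.
The 11.7 kg side's 73.630 N exceeds the other side's 58.033 N, so that mass slides down and the 7 kg mass slides up. Taking that direction as positive, Newton's second law for the whole system gives 73.630 − 58.033 = (7 + 11.7) a, so a = 15.597 / 18.7 = 0.8341 m/s².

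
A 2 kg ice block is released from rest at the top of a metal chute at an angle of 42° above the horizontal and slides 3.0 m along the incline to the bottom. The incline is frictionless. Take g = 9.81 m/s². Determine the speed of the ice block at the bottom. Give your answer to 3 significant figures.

6.28 m/s

The weight component along the incline is mg sin 42° = 13.128 N and the normal force is N = mg cos 42° = 14.581 N.
With no friction, a = g sin 42° = 6.5642 m/s².
Starting from rest over a distance of 3.0 m, v² = 2aL = 2 × 6.5642 × 3.0 = 39.3852, so v = 6.2758 m/s.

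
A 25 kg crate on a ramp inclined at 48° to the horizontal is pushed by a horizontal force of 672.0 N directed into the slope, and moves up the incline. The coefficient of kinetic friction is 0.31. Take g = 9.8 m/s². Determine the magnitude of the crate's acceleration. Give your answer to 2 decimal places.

The horizontal push has components F cos 48° = 672.0 × 0.6691 = 449.635 N up the incline and F sin 48° = 672.0 × 0.7431 = 499.363 N pressing into the surface.
The normal force is therefore N = mg cos 48° + F sin 48° = 163.930 + 499.363 = 663.293 N, and kinetic friction down the slope is μN = 0.31 × 663.293 = 205.621 N.
Along the incline: F cos 48° − mg sin 48° − μN = ma, so 449.635 − 182.060 − 205.621 = 25 a, giving a = 2.4782 m/s².

2.48 m/s²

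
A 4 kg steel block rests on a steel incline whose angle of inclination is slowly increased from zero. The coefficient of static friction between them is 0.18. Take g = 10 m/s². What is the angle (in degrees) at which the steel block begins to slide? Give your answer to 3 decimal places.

At the threshold of sliding, static friction is at its maximum μ_s N and exactly balances the weight component along the incline: mg sin θ = μ_s mg cos θ.
Hence tan θ = μ_s = 0.18, so θ = arctan(0.18) = 10.2040°.

10.204°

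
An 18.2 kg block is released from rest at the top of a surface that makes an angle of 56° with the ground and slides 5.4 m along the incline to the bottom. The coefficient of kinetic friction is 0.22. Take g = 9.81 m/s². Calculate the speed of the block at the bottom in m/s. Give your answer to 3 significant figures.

The weight component along the incline is mg sin 56° = 148.018 N and the normal force is N = mg cos 56° = 99.839 N.
Friction up the slope is f = μN = 0.22 × 99.839 = 21.965 N, so the net downslope force is 148.018 − 21.965 = 126.053 N and a = 126.053 / 18.2 = 6.9260 m/s².
Starting from rest over a distance of 5.4 m, v² = 2aL = 2 × 6.9260 × 5.4 = 74.8008, so v = 8.6487 m/s.

8.65 m/s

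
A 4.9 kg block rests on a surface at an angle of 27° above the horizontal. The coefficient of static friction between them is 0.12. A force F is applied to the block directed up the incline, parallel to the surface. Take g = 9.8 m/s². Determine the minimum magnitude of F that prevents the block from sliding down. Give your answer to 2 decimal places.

16.67 N

The normal force is N = mg cos 27° = 42.786 N. With F at its minimum the block is on the verge of sliding down, so static friction is at its maximum μ_s N = 0.12 × 42.786 = 5.134 N and acts up the slope.
Equilibrium along the incline: F + μ_s N = mg sin 27°, so F = 21.801 − 5.134 = 16.667 N.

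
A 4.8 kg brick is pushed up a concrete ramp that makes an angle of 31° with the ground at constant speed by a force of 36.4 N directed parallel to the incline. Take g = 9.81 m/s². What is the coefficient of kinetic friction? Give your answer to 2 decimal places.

At constant speed ΣF = 0 along the incline. The applied 36.4 N acts up the slope; the weight component mg sin 31° = 24.252 N and kinetic friction μN both act down the slope.
So 36.4 = 24.252 + μ × 40.362, giving μ = (36.4 − 24.252) / 40.362 = 0.3010.

0.30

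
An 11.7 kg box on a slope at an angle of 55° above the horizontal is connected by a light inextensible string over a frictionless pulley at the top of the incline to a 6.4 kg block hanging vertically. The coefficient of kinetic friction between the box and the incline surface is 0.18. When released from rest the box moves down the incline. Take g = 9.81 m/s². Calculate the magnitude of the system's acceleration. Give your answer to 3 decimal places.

1.071 m/s²

For the box on the incline: the weight component along the slope is m₁g sin 55° = 11.7 × 9.81 × 0.8192 = 94.025 N and the normal force is N = m₁g cos 55° = 65.833 N.
Kinetic friction opposes the box's motion down the incline: f = μN = 0.18 × 65.833 = 11.850 N acting up the slope.
Newton's second law for the box (down-slope positive): 94.025 − 11.850 − T = 11.7 a. For the hanging block (upward positive): T − 6.4 × 9.81 = 6.4 a.
Adding the two equations eliminates T: 19.391 = 18.1 a, so a = 1.0713 m/s².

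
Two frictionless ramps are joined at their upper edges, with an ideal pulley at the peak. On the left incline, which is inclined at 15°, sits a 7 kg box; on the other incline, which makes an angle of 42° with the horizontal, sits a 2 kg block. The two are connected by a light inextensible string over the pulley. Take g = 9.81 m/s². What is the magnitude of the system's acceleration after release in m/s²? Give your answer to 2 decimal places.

Resolve each weight along its own incline: the 7 kg mass has component 7 × 9.81 × sin 15° = 17.773 N down its slope, and the 2 kg mass has 2 × 9.81 × sin 42° = 13.128 N down its slope.
The 7 kg side's 17.773 N exceeds the other side's 13.128 N, so that mass slides down and the 2 kg mass slides up. Taking that direction as positive, Newton's second law for the whole system gives 17.773 − 13.128 = (7 + 2) a, so a = 4.645 / 9 = 0.5161 m/s².

0.52 m/s²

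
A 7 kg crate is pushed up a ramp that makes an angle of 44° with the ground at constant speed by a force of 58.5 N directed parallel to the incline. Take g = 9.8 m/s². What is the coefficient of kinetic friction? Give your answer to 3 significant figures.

0.220

At constant speed ΣF = 0 along the incline. The applied 58.5 N acts up the slope; the weight component mg sin 44° = 47.654 N and kinetic friction μN both act down the slope.
So 58.5 = 47.654 + μ × 49.347, giving μ = (58.5 − 47.654) / 49.347 = 0.2198.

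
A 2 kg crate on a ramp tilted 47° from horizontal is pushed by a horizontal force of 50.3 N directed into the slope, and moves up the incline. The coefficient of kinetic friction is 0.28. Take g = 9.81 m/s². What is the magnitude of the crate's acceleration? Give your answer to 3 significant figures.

The horizontal push has components F cos 47° = 50.3 × 0.6820 = 34.305 N up the incline and F sin 47° = 50.3 × 0.7314 = 36.789 N pressing into the surface.
The normal force is therefore N = mg cos 47° + F sin 47° = 13.381 + 36.789 = 50.170 N, and kinetic friction down the slope is μN = 0.28 × 50.170 = 14.048 N.
Along the incline: F cos 47° − mg sin 47° − μN = ma, so 34.305 − 14.350 − 14.048 = 2 a, giving a = 2.9535 m/s².

2.95 m/s²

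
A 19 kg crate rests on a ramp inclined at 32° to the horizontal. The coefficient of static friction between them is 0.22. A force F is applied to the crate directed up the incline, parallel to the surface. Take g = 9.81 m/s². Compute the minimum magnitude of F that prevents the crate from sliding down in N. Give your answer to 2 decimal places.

The normal force is N = mg cos 32° = 158.068 N. With F at its minimum the crate is on the verge of sliding down, so static friction is at its maximum μ_s N = 0.22 × 158.068 = 34.775 N and acts up the slope.
Equilibrium along the incline: F + μ_s N = mg sin 32°, so F = 98.772 − 34.775 = 63.997 N.

64.00 N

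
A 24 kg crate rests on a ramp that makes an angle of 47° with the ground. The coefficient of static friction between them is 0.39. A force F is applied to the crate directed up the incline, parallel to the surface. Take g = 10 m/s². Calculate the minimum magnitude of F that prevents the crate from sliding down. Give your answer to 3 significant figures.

The normal force is N = mg cos 47° = 163.680 N. With F at its minimum the crate is on the verge of sliding down, so static friction is at its maximum μ_s N = 0.39 × 163.680 = 63.835 N and acts up the slope.
Equilibrium along the incline: F + μ_s N = mg sin 47°, so F = 175.525 − 63.835 = 111.690 N.

112 N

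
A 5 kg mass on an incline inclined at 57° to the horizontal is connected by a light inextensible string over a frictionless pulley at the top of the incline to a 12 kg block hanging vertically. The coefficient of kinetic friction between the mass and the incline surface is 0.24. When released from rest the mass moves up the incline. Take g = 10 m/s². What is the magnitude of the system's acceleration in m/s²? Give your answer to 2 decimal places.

4.21 m/s²

For the mass on the incline: the weight component along the slope is m₁g sin 57° = 5 × 10 × 0.8387 = 41.935 N and the normal force is N = m₁g cos 57° = 27.232 N.
Kinetic friction opposes the mass's motion up the incline: f = μN = 0.24 × 27.232 = 6.536 N acting down the slope.
Newton's second law for the mass (up-slope positive): T − 41.935 − 6.536 = 5 a. For the hanging block (downward positive): 12 × 10 − T = 12 a.
Adding the two equations eliminates T: 71.529 = 17 a, so a = 4.2076 m/s².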